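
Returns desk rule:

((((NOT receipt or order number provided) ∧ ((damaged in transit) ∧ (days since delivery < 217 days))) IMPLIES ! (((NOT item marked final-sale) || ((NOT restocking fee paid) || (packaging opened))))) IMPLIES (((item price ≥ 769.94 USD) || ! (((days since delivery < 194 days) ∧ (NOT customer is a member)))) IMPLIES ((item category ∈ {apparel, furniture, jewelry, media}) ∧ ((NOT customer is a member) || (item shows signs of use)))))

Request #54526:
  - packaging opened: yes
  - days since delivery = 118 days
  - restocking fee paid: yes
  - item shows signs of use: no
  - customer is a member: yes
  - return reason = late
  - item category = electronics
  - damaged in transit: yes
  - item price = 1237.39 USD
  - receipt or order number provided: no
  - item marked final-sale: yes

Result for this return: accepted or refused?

Atomic conditions:
  NOT receipt or order number provided: no → true
  damaged in transit: yes → true
  days since delivery < 217 days: 118 < 217 is true
  NOT item marked final-sale: yes → false
  NOT restocking fee paid: yes → false
  packaging opened: yes → true
  item price ≥ 769.94 USD: 1237.39 ≥ 769.94 is true
  days since delivery < 194 days: 118 < 194 is true
  NOT customer is a member: yes → false
  item category ∈ {apparel, furniture, jewelry, media}: electronics is not in the set → false
  item shows signs of use: no → false
Combine:
[1.1.2] true AND true = true
[1.1] true AND true = true
[1.2.1.2] false OR true = true
[1.2.1] false OR true = true
[1.2] NOT true = false
[1] true → false = false
[2.1.2.1] true AND false = false
[2.1.2] NOT false = true
[2.1] true OR true = true
[2.2.2] false OR false = false
[2.2] false AND false = false
[2] true → false = false
[root] false → false (antecedent false ⇒ implication holds) = true
Overall: true → accepted

Accepted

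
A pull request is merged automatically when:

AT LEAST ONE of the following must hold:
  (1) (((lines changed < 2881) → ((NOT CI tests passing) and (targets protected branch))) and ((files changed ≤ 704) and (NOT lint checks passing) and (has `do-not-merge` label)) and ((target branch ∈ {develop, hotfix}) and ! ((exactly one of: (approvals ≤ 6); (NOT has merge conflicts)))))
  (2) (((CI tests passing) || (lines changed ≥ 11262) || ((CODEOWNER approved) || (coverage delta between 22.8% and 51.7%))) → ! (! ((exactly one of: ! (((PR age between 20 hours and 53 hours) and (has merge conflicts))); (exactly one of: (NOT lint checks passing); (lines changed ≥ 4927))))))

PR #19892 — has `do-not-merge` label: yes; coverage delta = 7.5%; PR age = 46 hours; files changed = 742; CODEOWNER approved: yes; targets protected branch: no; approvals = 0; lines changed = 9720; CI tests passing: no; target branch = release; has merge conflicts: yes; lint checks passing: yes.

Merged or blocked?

Merged

Atomic conditions:
  lines changed < 2881: 9720 < 2881 is false
  NOT CI tests passing: no → true
  targets protected branch: no → false
  files changed ≤ 704: 742 ≤ 704 is false
  NOT lint checks passing: yes → false
  has `do-not-merge` label: yes → true
  target branch ∈ {develop, hotfix}: release is not in the set → false
  approvals ≤ 6: 0 ≤ 6 is true
  NOT has merge conflicts: yes → false
  CI tests passing: no → false
  lines changed ≥ 11262: 9720 ≥ 11262 is false
  CODEOWNER approved: yes → true
  coverage delta between 22.8% and 51.7%: 7.5 in [22.8, 51.7] is false
  PR age between 20 hours and 53 hours: 46 in [20, 53] is true
  has merge conflicts: yes → true
  lines changed ≥ 4927: 9720 ≥ 4927 is true
Combine:
[1.1.2] true AND false = false
[1.1] false → false (antecedent false ⇒ implication holds) = true
[1.2] false AND false AND true = false
[1.3.2.1] exactly-one(true, false) = true
[1.3.2] NOT true = false
[1.3] false AND false = false
[1] true AND false AND false = false
[2.1.3] true OR false = true
[2.1] false OR false OR true = true
[2.2.1.1.1.1] true AND true = true
[2.2.1.1.1] NOT true = false
[2.2.1.1.2] exactly-one(false, true) = true
[2.2.1.1] exactly-one(false, true) = true
[2.2.1] NOT true = false
[2.2] NOT false = true
[2] true → true = true
[root] false OR true = true
Overall: true → merged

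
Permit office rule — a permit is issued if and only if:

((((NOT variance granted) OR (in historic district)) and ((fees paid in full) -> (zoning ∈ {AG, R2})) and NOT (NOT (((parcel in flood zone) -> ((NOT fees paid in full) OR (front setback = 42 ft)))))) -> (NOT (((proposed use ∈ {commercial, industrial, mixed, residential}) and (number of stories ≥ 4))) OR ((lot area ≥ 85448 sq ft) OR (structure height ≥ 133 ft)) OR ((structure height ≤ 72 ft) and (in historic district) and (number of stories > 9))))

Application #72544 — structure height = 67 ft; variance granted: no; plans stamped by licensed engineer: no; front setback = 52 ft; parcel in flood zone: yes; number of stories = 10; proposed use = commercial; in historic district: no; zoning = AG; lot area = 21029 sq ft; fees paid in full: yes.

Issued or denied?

Issued

Atomic conditions:
  NOT variance granted: no → true
  in historic district: no → false
  fees paid in full: yes → true
  zoning ∈ {AG, R2}: AG is in the set → true
  parcel in flood zone: yes → true
  NOT fees paid in full: yes → false
  front setback = 42 ft: 52 == 42 is false
  proposed use ∈ {commercial, industrial, mixed, residential}: commercial is in the set → true
  number of stories ≥ 4: 10 ≥ 4 is true
  lot area ≥ 85448 sq ft: 21029 ≥ 85448 is false
  structure height ≥ 133 ft: 67 ≥ 133 is false
  structure height ≤ 72 ft: 67 ≤ 72 is true
  number of stories > 9: 10 > 9 is true
Combine:
[1.1] true OR false = true
[1.2] true → true = true
[1.3.1.1.2] false OR false = false
[1.3.1.1] true → false = false
[1.3.1] NOT false = true
[1.3] NOT true = false
[1] true AND true AND false = false
[2.1.1] true AND true = true
[2.1] NOT true = false
[2.2] false OR false = false
[2.3] true AND false AND true = false
[2] false OR false OR false = false
[root] false → false (antecedent false ⇒ implication holds) = true
Overall: true → issued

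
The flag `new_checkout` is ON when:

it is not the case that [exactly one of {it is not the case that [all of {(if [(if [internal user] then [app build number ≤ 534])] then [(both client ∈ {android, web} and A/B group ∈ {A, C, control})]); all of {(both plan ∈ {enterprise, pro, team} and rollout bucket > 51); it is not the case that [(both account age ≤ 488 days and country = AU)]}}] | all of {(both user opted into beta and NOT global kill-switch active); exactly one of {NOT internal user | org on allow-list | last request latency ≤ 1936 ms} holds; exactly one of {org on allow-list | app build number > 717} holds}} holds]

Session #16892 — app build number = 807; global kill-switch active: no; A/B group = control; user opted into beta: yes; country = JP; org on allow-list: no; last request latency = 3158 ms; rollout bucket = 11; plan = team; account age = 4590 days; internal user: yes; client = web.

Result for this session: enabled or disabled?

Disabled

Atomic conditions:
  internal user: yes → true
  app build number ≤ 534: 807 ≤ 534 is false
  client ∈ {android, web}: web is in the set → true
  A/B group ∈ {A, C, control}: control is in the set → true
  plan ∈ {enterprise, pro, team}: team is in the set → true
  rollout bucket > 51: 11 > 51 is false
  account age ≤ 488 days: 4590 ≤ 488 is false
  country = AU: JP == AU is false
  user opted into beta: yes → true
  NOT global kill-switch active: no → true
  NOT internal user: yes → false
  org on allow-list: no → false
  last request latency ≤ 1936 ms: 3158 ≤ 1936 is false
  app build number > 717: 807 > 717 is true
Combine:
[1.1.1.1.1] true → false = false
[1.1.1.1.2] true AND true = true
[1.1.1.1] false → true (antecedent false ⇒ implication holds) = true
[1.1.1.2.1] true AND false = false
[1.1.1.2.2.1] false AND false = false
[1.1.1.2.2] NOT false = true
[1.1.1.2] false AND true = false
[1.1.1] true AND false = false
[1.1] NOT false = true
[1.2.1] true AND true = true
[1.2.2] exactly-one(false, false, false) = false
[1.2.3] exactly-one(false, true) = true
[1.2] true AND false AND true = false
[1] exactly-one(true, false) = true
[root] NOT true = false
Overall: false → disabled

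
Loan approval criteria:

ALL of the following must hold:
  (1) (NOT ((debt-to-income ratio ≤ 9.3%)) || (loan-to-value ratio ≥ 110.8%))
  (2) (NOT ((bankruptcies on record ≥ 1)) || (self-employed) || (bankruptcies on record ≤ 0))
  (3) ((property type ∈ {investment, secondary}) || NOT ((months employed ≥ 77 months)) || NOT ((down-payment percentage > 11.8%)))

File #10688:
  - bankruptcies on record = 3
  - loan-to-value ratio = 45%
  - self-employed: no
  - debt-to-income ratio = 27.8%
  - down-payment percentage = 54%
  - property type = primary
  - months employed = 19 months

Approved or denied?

Denied

Atomic conditions:
  debt-to-income ratio ≤ 9.3%: 27.8 ≤ 9.3 is false
  loan-to-value ratio ≥ 110.8%: 45 ≥ 110.8 is false
  bankruptcies on record ≥ 1: 3 ≥ 1 is true
  self-employed: no → false
  bankruptcies on record ≤ 0: 3 ≤ 0 is false
  property type ∈ {investment, secondary}: primary is not in the set → false
  months employed ≥ 77 months: 19 ≥ 77 is false
  down-payment percentage > 11.8%: 54 > 11.8 is true
Combine:
[1.1] NOT false = true
[1] true OR false = true
[2.1] NOT true = false
[2] false OR false OR false = false
[3.2] NOT false = true
[3.3] NOT true = false
[3] false OR true OR false = true
[root] true AND false AND true = false
Overall: false → denied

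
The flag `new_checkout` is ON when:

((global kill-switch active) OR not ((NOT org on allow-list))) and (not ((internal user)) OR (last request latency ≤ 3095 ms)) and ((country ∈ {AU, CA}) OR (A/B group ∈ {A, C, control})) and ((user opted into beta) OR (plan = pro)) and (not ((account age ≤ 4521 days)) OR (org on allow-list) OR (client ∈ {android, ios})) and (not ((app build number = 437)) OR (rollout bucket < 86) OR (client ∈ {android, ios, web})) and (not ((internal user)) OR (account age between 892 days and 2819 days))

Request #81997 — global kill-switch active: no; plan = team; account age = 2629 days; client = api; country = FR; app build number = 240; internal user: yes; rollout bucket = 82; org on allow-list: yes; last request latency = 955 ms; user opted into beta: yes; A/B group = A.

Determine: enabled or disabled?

Enabled

Atomic conditions:
  global kill-switch active: no → false
  NOT org on allow-list: yes → false
  internal user: yes → true
  last request latency ≤ 3095 ms: 955 ≤ 3095 is true
  country ∈ {AU, CA}: FR is not in the set → false
  A/B group ∈ {A, C, control}: A is in the set → true
  user opted into beta: yes → true
  plan = pro: team == pro is false
  account age ≤ 4521 days: 2629 ≤ 4521 is true
  org on allow-list: yes → true
  client ∈ {android, ios}: api is not in the set → false
  app build number = 437: 240 == 437 is false
  rollout bucket < 86: 82 < 86 is true
  client ∈ {android, ios, web}: api is not in the set → false
  account age between 892 days and 2819 days: 2629 in [892, 2819] is true
Combine:
[1.2] NOT false = true
[1] false OR true = true
[2.1] NOT true = false
[2] false OR true = true
[3] false OR true = true
[4] true OR false = true
[5.1] NOT true = false
[5] false OR true OR false = true
[6.1] NOT false = true
[6] true OR true OR false = true
[7.1] NOT true = false
[7] false OR true = true
[root] true AND true AND true AND true AND true AND true AND true = true
Overall: true → enabled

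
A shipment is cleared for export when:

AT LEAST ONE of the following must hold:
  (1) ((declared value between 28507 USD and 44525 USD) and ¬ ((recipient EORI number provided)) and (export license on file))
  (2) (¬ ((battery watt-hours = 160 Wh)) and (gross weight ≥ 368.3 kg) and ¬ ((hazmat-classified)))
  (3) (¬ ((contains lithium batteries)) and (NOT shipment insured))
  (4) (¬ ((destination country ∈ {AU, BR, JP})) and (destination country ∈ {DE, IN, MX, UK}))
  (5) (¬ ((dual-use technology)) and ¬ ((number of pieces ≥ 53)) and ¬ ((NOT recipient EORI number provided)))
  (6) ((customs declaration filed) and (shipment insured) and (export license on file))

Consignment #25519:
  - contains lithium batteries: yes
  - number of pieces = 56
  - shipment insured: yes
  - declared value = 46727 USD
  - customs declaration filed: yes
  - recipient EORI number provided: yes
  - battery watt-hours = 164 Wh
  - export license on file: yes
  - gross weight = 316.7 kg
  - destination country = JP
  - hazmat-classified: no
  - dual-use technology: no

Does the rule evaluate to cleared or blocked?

Cleared

Atomic conditions:
  declared value between 28507 USD and 44525 USD: 46727 in [28507, 44525] is false
  recipient EORI number provided: yes → true
  export license on file: yes → true
  battery watt-hours = 160 Wh: 164 == 160 is false
  gross weight ≥ 368.3 kg: 316.7 ≥ 368.3 is false
  hazmat-classified: no → false
  contains lithium batteries: yes → true
  NOT shipment insured: yes → false
  destination country ∈ {AU, BR, JP}: JP is in the set → true
  destination country ∈ {DE, IN, MX, UK}: JP is not in the set → false
  dual-use technology: no → false
  number of pieces ≥ 53: 56 ≥ 53 is true
  NOT recipient EORI number provided: yes → false
  customs declaration filed: yes → true
  shipment insured: yes → true
Combine:
[1.2] NOT true = false
[1] false AND false AND true = false
[2.1] NOT false = true
[2.3] NOT false = true
[2] true AND false AND true = false
[3.1] NOT true = false
[3] false AND false = false
[4.1] NOT true = false
[4] false AND false = false
[5.1] NOT false = true
[5.2] NOT true = false
[5.3] NOT false = true
[5] true AND false AND true = false
[6] true AND true AND true = true
[root] false OR false OR false OR false OR false OR true = true
Overall: true → cleared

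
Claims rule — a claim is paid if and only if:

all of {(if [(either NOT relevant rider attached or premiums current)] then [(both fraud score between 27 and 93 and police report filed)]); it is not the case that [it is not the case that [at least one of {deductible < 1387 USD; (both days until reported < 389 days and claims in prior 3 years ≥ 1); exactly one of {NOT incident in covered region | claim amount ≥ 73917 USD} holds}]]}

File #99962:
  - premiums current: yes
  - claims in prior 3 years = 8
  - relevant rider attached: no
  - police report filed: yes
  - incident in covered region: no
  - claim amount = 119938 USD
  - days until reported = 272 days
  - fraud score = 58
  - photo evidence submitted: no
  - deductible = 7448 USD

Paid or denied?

Paid

Atomic conditions:
  NOT relevant rider attached: no → true
  premiums current: yes → true
  fraud score between 27 and 93: 58 in [27, 93] is true
  police report filed: yes → true
  deductible < 1387 USD: 7448 < 1387 is false
  days until reported < 389 days: 272 < 389 is true
  claims in prior 3 years ≥ 1: 8 ≥ 1 is true
  NOT incident in covered region: no → true
  claim amount ≥ 73917 USD: 119938 ≥ 73917 is true
Combine:
[1.1] true OR true = true
[1.2] true AND true = true
[1] true → true = true
[2.1.1.2] true AND true = true
[2.1.1.3] exactly-one(true, true) = false
[2.1.1] false OR true OR false = true
[2.1] NOT true = false
[2] NOT false = true
[root] true AND true = true
Overall: true → paid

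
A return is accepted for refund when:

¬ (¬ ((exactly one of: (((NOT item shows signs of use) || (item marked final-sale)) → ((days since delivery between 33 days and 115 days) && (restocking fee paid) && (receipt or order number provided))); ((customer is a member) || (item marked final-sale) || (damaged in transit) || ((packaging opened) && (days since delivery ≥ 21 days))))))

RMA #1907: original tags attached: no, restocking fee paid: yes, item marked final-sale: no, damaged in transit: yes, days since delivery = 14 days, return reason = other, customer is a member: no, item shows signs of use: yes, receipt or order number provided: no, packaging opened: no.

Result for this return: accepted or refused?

Refused

Atomic conditions:
  NOT item shows signs of use: yes → false
  item marked final-sale: no → false
  days since delivery between 33 days and 115 days: 14 in [33, 115] is false
  restocking fee paid: yes → true
  receipt or order number provided: no → false
  customer is a member: no → false
  damaged in transit: yes → true
  packaging opened: no → false
  days since delivery ≥ 21 days: 14 ≥ 21 is false
Combine:
[1.1.1.1] false OR false = false
[1.1.1.2] false AND true AND false = false
[1.1.1] false → false (antecedent false ⇒ implication holds) = true
[1.1.2.4] false AND false = false
[1.1.2] false OR false OR true OR false = true
[1.1] exactly-one(true, true) = false
[1] NOT false = true
[root] NOT true = false
Overall: false → refused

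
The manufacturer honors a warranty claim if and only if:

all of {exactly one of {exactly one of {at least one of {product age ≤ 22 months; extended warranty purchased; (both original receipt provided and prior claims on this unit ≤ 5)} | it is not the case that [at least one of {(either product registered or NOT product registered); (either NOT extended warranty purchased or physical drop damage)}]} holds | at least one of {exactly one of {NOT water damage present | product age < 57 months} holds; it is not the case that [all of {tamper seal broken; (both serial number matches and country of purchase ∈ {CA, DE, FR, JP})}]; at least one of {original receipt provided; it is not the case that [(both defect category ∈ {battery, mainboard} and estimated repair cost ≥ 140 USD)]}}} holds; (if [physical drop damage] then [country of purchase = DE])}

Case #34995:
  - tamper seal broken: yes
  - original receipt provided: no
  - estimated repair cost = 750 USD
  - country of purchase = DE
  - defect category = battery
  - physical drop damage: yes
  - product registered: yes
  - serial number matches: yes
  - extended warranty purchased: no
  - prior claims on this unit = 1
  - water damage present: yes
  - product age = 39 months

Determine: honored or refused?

Honored

Atomic conditions:
  product age ≤ 22 months: 39 ≤ 22 is false
  extended warranty purchased: no → false
  original receipt provided: no → false
  prior claims on this unit ≤ 5: 1 ≤ 5 is true
  product registered: yes → true
  NOT product registered: yes → false
  NOT extended warranty purchased: no → true
  physical drop damage: yes → true
  NOT water damage present: yes → false
  product age < 57 months: 39 < 57 is true
  tamper seal broken: yes → true
  serial number matches: yes → true
  country of purchase ∈ {CA, DE, FR, JP}: DE is in the set → true
  defect category ∈ {battery, mainboard}: battery is in the set → true
  estimated repair cost ≥ 140 USD: 750 ≥ 140 is true
  country of purchase = DE: DE == DE is true
Combine:
[1.1.1.3] false AND true = false
[1.1.1] false OR false OR false = false
[1.1.2.1.1] true OR false = true
[1.1.2.1.2] true OR true = true
[1.1.2.1] true OR true = true
[1.1.2] NOT true = false
[1.1] exactly-one(false, false) = false
[1.2.1] exactly-one(false, true) = true
[1.2.2.1.2] true AND true = true
[1.2.2.1] true AND true = true
[1.2.2] NOT true = false
[1.2.3.2.1] true AND true = true
[1.2.3.2] NOT true = false
[1.2.3] false OR false = false
[1.2] true OR false OR false = true
[1] exactly-one(false, true) = true
[2] true → true = true
[root] true AND true = true
Overall: true → honored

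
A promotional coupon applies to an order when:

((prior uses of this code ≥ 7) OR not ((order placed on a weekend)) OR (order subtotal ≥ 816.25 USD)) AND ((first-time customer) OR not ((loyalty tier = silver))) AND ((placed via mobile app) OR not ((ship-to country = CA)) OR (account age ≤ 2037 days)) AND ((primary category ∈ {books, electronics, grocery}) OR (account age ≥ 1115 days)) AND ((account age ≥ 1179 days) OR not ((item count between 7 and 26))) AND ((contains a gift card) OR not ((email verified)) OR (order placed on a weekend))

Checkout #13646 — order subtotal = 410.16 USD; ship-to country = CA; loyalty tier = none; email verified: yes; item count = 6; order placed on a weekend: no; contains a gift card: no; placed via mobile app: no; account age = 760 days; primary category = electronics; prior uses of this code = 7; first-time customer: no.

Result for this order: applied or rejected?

Rejected

Atomic conditions:
  prior uses of this code ≥ 7: 7 ≥ 7 is true
  order placed on a weekend: no → false
  order subtotal ≥ 816.25 USD: 410.16 ≥ 816.25 is false
  first-time customer: no → false
  loyalty tier = silver: none == silver is false
  placed via mobile app: no → false
  ship-to country = CA: CA == CA is true
  account age ≤ 2037 days: 760 ≤ 2037 is true
  primary category ∈ {books, electronics, grocery}: electronics is in the set → true
  account age ≥ 1115 days: 760 ≥ 1115 is false
  account age ≥ 1179 days: 760 ≥ 1179 is false
  item count between 7 and 26: 6 in [7, 26] is false
  contains a gift card: no → false
  email verified: yes → true
Combine:
[1.2] NOT false = true
[1] true OR true OR false = true
[2.2] NOT false = true
[2] false OR true = true
[3.2] NOT true = false
[3] false OR false OR true = true
[4] true OR false = true
[5.2] NOT false = true
[5] false OR true = true
[6.2] NOT true = false
[6] false OR false OR false = false
[root] true AND true AND true AND true AND true AND false = false
Overall: false → rejected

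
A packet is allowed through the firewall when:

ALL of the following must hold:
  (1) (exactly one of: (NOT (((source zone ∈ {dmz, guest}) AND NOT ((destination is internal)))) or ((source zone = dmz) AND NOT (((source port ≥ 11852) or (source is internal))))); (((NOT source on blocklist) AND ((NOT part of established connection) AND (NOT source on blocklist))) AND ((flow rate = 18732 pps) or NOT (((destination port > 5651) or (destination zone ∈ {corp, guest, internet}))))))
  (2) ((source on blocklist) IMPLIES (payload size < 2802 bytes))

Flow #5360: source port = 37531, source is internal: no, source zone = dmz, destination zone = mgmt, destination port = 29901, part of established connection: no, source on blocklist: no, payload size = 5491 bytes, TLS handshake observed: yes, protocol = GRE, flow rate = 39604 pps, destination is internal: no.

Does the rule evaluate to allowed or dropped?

Dropped

Atomic conditions:
  source zone ∈ {dmz, guest}: dmz is in the set → true
  destination is internal: no → false
  source zone = dmz: dmz == dmz is true
  source port ≥ 11852: 37531 ≥ 11852 is true
  source is internal: no → false
  NOT source on blocklist: no → true
  NOT part of established connection: no → true
  flow rate = 18732 pps: 39604 == 18732 is false
  destination port > 5651: 29901 > 5651 is true
  destination zone ∈ {corp, guest, internet}: mgmt is not in the set → false
  source on blocklist: no → false
  payload size < 2802 bytes: 5491 < 2802 is false
Combine:
[1.1.1.1.2] NOT false = true
[1.1.1.1] true AND true = true
[1.1.1] NOT true = false
[1.1.2.2.1] true OR false = true
[1.1.2.2] NOT true = false
[1.1.2] true AND false = false
[1.1] false OR false = false
[1.2.1.2] true AND true = true
[1.2.1] true AND true = true
[1.2.2.2.1] true OR false = true
[1.2.2.2] NOT true = false
[1.2.2] false OR false = false
[1.2] true AND false = false
[1] exactly-one(false, false) = false
[2] false → false (antecedent false ⇒ implication holds) = true
[root] false AND true = false
Overall: false → dropped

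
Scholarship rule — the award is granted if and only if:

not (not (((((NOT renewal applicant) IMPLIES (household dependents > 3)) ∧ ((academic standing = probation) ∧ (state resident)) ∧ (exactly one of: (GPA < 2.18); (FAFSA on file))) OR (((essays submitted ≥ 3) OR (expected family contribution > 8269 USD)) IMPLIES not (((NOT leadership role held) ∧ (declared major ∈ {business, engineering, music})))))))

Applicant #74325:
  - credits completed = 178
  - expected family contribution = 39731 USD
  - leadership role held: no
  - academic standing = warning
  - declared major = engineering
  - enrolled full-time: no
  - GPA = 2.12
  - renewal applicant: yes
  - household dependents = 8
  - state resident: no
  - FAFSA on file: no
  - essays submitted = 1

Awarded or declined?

Declined

Atomic conditions:
  NOT renewal applicant: yes → false
  household dependents > 3: 8 > 3 is true
  academic standing = probation: warning == probation is false
  state resident: no → false
  GPA < 2.18: 2.12 < 2.18 is true
  FAFSA on file: no → false
  essays submitted ≥ 3: 1 ≥ 3 is false
  expected family contribution > 8269 USD: 39731 > 8269 is true
  NOT leadership role held: no → true
  declared major ∈ {business, engineering, music}: engineering is in the set → true
Combine:
[1.1.1.1] false → true (antecedent false ⇒ implication holds) = true
[1.1.1.2] false AND false = false
[1.1.1.3] exactly-one(true, false) = true
[1.1.1] true AND false AND true = false
[1.1.2.1] false OR true = true
[1.1.2.2.1] true AND true = true
[1.1.2.2] NOT true = false
[1.1.2] true → false = false
[1.1] false OR false = false
[1] NOT false = true
[root] NOT true = false
Overall: false → declined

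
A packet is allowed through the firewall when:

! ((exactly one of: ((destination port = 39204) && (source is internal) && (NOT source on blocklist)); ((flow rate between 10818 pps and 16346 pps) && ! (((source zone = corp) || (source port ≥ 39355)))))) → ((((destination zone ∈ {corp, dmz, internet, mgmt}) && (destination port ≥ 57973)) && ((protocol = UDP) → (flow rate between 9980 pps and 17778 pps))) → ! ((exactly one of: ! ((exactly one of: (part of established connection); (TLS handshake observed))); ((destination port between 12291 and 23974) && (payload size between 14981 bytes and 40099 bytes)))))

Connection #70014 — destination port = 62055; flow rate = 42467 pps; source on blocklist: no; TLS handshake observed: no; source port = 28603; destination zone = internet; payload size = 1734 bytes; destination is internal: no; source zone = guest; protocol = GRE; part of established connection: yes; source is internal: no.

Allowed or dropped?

Allowed

Atomic conditions:
  destination port = 39204: 62055 == 39204 is false
  source is internal: no → false
  NOT source on blocklist: no → true
  flow rate between 10818 pps and 16346 pps: 42467 in [10818, 16346] is false
  source zone = corp: guest == corp is false
  source port ≥ 39355: 28603 ≥ 39355 is false
  destination zone ∈ {corp, dmz, internet, mgmt}: internet is in the set → true
  destination port ≥ 57973: 62055 ≥ 57973 is true
  protocol = UDP: GRE == UDP is false
  flow rate between 9980 pps and 17778 pps: 42467 in [9980, 17778] is false
  part of established connection: yes → true
  TLS handshake observed: no → false
  destination port between 12291 and 23974: 62055 in [12291, 23974] is false
  payload size between 14981 bytes and 40099 bytes: 1734 in [14981, 40099] is false
Combine:
[1.1.1] false AND false AND true = false
[1.1.2.2.1] false OR false = false
[1.1.2.2] NOT false = true
[1.1.2] false AND true = false
[1.1] exactly-one(false, false) = false
[1] NOT false = true
[2.1.1] true AND true = true
[2.1.2] false → false (antecedent false ⇒ implication holds) = true
[2.1] true AND true = true
[2.2.1.1.1] exactly-one(true, false) = true
[2.2.1.1] NOT true = false
[2.2.1.2] false AND false = false
[2.2.1] exactly-one(false, false) = false
[2.2] NOT false = true
[2] true → true = true
[root] true → true = true
Overall: true → allowed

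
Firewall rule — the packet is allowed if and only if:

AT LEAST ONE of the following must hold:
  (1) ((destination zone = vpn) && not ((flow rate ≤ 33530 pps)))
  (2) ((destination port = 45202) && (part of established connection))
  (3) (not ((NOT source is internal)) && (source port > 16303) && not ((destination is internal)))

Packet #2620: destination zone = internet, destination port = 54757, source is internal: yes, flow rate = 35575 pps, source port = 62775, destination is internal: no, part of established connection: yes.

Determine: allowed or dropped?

Atomic conditions:
  destination zone = vpn: internet == vpn is false
  flow rate ≤ 33530 pps: 35575 ≤ 33530 is false
  destination port = 45202: 54757 == 45202 is false
  part of established connection: yes → true
  NOT source is internal: yes → false
  source port > 16303: 62775 > 16303 is true
  destination is internal: no → false
Combine:
[1.2] NOT false = true
[1] false AND true = false
[2] false AND true = false
[3.1] NOT false = true
[3.3] NOT false = true
[3] true AND true AND true = true
[root] false OR false OR true = true
Overall: true → allowed

Allowed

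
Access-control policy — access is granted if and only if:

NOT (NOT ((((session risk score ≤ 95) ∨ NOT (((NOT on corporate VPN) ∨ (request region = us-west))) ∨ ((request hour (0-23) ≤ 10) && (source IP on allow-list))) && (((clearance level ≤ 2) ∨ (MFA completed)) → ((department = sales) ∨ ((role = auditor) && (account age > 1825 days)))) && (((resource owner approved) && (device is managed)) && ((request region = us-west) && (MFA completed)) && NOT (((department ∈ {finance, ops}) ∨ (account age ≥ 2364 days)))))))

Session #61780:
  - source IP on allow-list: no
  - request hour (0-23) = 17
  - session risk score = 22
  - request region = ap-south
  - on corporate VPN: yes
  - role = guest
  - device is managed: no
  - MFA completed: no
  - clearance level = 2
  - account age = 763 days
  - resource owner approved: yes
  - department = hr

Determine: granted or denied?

Atomic conditions:
  session risk score ≤ 95: 22 ≤ 95 is true
  NOT on corporate VPN: yes → false
  request region = us-west: ap-south == us-west is false
  request hour (0-23) ≤ 10: 17 ≤ 10 is false
  source IP on allow-list: no → false
  clearance level ≤ 2: 2 ≤ 2 is true
  MFA completed: no → false
  department = sales: hr == sales is false
  role = auditor: guest == auditor is false
  account age > 1825 days: 763 > 1825 is false
  resource owner approved: yes → true
  device is managed: no → false
  department ∈ {finance, ops}: hr is not in the set → false
  account age ≥ 2364 days: 763 ≥ 2364 is false
Combine:
[1.1.1.2.1] false OR false = false
[1.1.1.2] NOT false = true
[1.1.1.3] false AND false = false
[1.1.1] true OR true OR false = true
[1.1.2.1] true OR false = true
[1.1.2.2.2] false AND false = false
[1.1.2.2] false OR false = false
[1.1.2] true → false = false
[1.1.3.1] true AND false = false
[1.1.3.2] false AND false = false
[1.1.3.3.1] false OR false = false
[1.1.3.3] NOT false = true
[1.1.3] false AND false AND true = false
[1.1] true AND false AND false = false
[1] NOT false = true
[root] NOT true = false
Overall: false → denied

Denied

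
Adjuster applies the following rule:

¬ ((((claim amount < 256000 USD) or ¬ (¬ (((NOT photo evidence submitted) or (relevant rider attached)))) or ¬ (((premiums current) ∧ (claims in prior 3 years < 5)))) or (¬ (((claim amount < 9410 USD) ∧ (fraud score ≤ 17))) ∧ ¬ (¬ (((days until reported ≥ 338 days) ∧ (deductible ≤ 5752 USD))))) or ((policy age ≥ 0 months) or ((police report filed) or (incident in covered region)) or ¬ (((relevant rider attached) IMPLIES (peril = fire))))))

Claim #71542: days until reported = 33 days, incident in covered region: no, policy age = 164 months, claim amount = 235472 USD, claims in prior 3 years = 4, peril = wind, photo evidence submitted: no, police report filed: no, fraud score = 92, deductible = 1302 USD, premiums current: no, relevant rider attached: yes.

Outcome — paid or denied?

Atomic conditions:
  claim amount < 256000 USD: 235472 < 256000 is true
  NOT photo evidence submitted: no → true
  relevant rider attached: yes → true
  premiums current: no → false
  claims in prior 3 years < 5: 4 < 5 is true
  claim amount < 9410 USD: 235472 < 9410 is false
  fraud score ≤ 17: 92 ≤ 17 is false
  days until reported ≥ 338 days: 33 ≥ 338 is false
  deductible ≤ 5752 USD: 1302 ≤ 5752 is true
  policy age ≥ 0 months: 164 ≥ 0 is true
  police report filed: no → false
  incident in covered region: no → false
  peril = fire: wind == fire is false
Combine:
[1.1.2.1.1] true OR true = true
[1.1.2.1] NOT true = false
[1.1.2] NOT false = true
[1.1.3.1] false AND true = false
[1.1.3] NOT false = true
[1.1] true OR true OR true = true
[1.2.1.1] false AND false = false
[1.2.1] NOT false = true
[1.2.2.1.1] false AND true = false
[1.2.2.1] NOT false = true
[1.2.2] NOT true = false
[1.2] true AND false = false
[1.3.2] false OR false = false
[1.3.3.1] true → false = false
[1.3.3] NOT false = true
[1.3] true OR false OR true = true
[1] true OR false OR true = true
[root] NOT true = false
Overall: false → denied

Denied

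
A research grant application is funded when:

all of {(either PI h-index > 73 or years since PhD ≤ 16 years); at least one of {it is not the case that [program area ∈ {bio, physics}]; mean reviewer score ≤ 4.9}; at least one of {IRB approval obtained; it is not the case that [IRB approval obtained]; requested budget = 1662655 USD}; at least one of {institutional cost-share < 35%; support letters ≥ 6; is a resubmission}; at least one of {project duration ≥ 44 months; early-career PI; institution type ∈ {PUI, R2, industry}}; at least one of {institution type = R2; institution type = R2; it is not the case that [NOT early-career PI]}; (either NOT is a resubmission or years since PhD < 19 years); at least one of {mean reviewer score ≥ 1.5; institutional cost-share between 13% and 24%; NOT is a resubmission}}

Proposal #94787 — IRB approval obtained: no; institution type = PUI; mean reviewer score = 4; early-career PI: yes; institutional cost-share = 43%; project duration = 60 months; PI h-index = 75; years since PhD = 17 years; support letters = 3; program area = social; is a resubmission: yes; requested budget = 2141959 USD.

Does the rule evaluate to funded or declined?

Atomic conditions:
  PI h-index > 73: 75 > 73 is true
  years since PhD ≤ 16 years: 17 ≤ 16 is false
  program area ∈ {bio, physics}: social is not in the set → false
  mean reviewer score ≤ 4.9: 4 ≤ 4.9 is true
  IRB approval obtained: no → false
  requested budget = 1662655 USD: 2141959 == 1662655 is false
  institutional cost-share < 35%: 43 < 35 is false
  support letters ≥ 6: 3 ≥ 6 is false
  is a resubmission: yes → true
  project duration ≥ 44 months: 60 ≥ 44 is true
  early-career PI: yes → true
  institution type ∈ {PUI, R2, industry}: PUI is in the set → true
  institution type = R2: PUI == R2 is false
  NOT early-career PI: yes → false
  NOT is a resubmission: yes → false
  years since PhD < 19 years: 17 < 19 is true
  mean reviewer score ≥ 1.5: 4 ≥ 1.5 is true
  institutional cost-share between 13% and 24%: 43 in [13, 24] is false
Combine:
[1] true OR false = true
[2.1] NOT false = true
[2] true OR true = true
[3.2] NOT false = true
[3] false OR true OR false = true
[4] false OR false OR true = true
[5] true OR true OR true = true
[6.3] NOT false = true
[6] false OR false OR true = true
[7] false OR true = true
[8] true OR false OR false = true
[root] true AND true AND true AND true AND true AND true AND true AND true = true
Overall: true → funded

Funded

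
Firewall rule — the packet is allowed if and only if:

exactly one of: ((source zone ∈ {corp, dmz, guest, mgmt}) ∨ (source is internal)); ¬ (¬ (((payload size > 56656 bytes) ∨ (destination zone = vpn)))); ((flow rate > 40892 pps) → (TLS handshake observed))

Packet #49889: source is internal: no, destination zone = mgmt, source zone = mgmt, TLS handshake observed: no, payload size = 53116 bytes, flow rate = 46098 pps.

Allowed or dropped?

Allowed

Atomic conditions:
  source zone ∈ {corp, dmz, guest, mgmt}: mgmt is in the set → true
  source is internal: no → false
  payload size > 56656 bytes: 53116 > 56656 is false
  destination zone = vpn: mgmt == vpn is false
  flow rate > 40892 pps: 46098 > 40892 is true
  TLS handshake observed: no → false
Combine:
[1] true OR false = true
[2.1.1] false OR false = false
[2.1] NOT false = true
[2] NOT true = false
[3] true → false = false
[root] exactly-one(true, false, false) = true
Overall: true → allowed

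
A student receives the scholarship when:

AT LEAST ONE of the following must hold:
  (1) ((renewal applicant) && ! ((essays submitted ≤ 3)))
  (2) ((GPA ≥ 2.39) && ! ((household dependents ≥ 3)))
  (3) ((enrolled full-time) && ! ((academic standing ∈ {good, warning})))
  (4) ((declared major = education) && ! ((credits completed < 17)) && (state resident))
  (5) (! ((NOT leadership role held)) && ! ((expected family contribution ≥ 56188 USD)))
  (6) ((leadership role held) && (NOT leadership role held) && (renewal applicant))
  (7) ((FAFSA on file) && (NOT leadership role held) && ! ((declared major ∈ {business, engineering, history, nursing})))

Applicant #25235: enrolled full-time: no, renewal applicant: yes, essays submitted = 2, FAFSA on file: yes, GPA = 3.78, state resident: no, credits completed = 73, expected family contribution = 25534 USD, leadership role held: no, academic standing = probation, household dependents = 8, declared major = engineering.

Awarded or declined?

Atomic conditions:
  renewal applicant: yes → true
  essays submitted ≤ 3: 2 ≤ 3 is true
  GPA ≥ 2.39: 3.78 ≥ 2.39 is true
  household dependents ≥ 3: 8 ≥ 3 is true
  enrolled full-time: no → false
  academic standing ∈ {good, warning}: probation is not in the set → false
  declared major = education: engineering == education is false
  credits completed < 17: 73 < 17 is false
  state resident: no → false
  NOT leadership role held: no → true
  expected family contribution ≥ 56188 USD: 25534 ≥ 56188 is false
  leadership role held: no → false
  FAFSA on file: yes → true
  declared major ∈ {business, engineering, history, nursing}: engineering is in the set → true
Combine:
[1.2] NOT true = false
[1] true AND false = false
[2.2] NOT true = false
[2] true AND false = false
[3.2] NOT false = true
[3] false AND true = false
[4.2] NOT false = true
[4] false AND true AND false = false
[5.1] NOT true = false
[5.2] NOT false = true
[5] false AND true = false
[6] false AND true AND true = false
[7.3] NOT true = false
[7] true AND true AND false = false
[root] false OR false OR false OR false OR false OR false OR false = false
Overall: false → declined

Declined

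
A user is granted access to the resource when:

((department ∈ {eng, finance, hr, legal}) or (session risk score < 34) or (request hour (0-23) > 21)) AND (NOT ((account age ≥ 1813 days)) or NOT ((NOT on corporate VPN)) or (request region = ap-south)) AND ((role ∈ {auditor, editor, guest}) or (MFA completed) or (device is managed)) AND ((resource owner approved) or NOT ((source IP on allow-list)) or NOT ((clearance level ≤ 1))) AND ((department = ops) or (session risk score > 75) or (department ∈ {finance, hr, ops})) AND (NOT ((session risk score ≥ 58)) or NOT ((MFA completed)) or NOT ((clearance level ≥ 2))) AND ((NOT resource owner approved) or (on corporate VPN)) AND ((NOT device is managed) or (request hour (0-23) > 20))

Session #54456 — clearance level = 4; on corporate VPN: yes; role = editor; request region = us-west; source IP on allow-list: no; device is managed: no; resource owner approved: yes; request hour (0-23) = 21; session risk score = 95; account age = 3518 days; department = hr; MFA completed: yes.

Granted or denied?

Denied

Atomic conditions:
  department ∈ {eng, finance, hr, legal}: hr is in the set → true
  session risk score < 34: 95 < 34 is false
  request hour (0-23) > 21: 21 > 21 is false
  account age ≥ 1813 days: 3518 ≥ 1813 is true
  NOT on corporate VPN: yes → false
  request region = ap-south: us-west == ap-south is false
  role ∈ {auditor, editor, guest}: editor is in the set → true
  MFA completed: yes → true
  device is managed: no → false
  resource owner approved: yes → true
  source IP on allow-list: no → false
  clearance level ≤ 1: 4 ≤ 1 is false
  department = ops: hr == ops is false
  session risk score > 75: 95 > 75 is true
  department ∈ {finance, hr, ops}: hr is in the set → true
  session risk score ≥ 58: 95 ≥ 58 is true
  clearance level ≥ 2: 4 ≥ 2 is true
  NOT resource owner approved: yes → false
  on corporate VPN: yes → true
  NOT device is managed: no → true
  request hour (0-23) > 20: 21 > 20 is true
Combine:
[1] true OR false OR false = true
[2.1] NOT true = false
[2.2] NOT false = true
[2] false OR true OR false = true
[3] true OR true OR false = true
[4.2] NOT false = true
[4.3] NOT false = true
[4] true OR true OR true = true
[5] false OR true OR true = true
[6.1] NOT true = false
[6.2] NOT true = false
[6.3] NOT true = false
[6] false OR false OR false = false
[7] false OR true = true
[8] true OR true = true
[root] true AND true AND true AND true AND true AND false AND true AND true = false
Overall: false → denied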